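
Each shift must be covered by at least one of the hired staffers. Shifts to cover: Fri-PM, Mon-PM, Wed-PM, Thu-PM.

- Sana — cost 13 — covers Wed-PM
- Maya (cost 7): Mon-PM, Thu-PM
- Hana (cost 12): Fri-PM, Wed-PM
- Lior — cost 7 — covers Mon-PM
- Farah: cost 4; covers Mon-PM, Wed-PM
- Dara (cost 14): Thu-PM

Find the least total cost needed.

This is an integer covering problem.
The greedy cost-per-new-shift heuristic would pick Farah, Maya, and Hana for 23, but a cheaper cover exists.
Choose Maya and Hana: together they cover Fri-PM, Mon-PM, Wed-PM, Thu-PM — every shift.
Total cost: 7 + 12 = 19.
No cover costs less than 19.

19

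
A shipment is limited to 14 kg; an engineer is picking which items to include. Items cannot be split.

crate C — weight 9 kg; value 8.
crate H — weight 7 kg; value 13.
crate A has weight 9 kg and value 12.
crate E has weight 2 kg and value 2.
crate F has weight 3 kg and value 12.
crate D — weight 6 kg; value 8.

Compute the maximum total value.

Take crate H, crate E, and crate F: weight 7 + 2 + 3 = 12 ≤ 14, value 13 + 2 + 12 = 27.
No other feasible combination does better.

27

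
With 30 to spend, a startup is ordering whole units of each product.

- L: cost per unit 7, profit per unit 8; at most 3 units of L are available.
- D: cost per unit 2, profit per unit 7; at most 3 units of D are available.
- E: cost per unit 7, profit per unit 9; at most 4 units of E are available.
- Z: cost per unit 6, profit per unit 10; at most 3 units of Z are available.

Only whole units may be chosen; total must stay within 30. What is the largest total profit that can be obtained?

2×D, 2×E, and 2×Z: cost 30 ≤ 30, profit 2·7 + 2·9 + 2·10 = 52.
2×D, 1×E, and 3×Z: cost 29 ≤ 30, profit 2·7 + 1·9 + 3·10 = 53.
Best is 53.

53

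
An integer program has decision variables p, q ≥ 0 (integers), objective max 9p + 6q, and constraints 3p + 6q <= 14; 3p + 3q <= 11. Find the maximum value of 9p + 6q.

(p,q)=(3,0) is feasible, giving 27.
(p,q)=(2,1) is feasible, giving 24.
Maximum is 27 at (p,q)=(3,0).

27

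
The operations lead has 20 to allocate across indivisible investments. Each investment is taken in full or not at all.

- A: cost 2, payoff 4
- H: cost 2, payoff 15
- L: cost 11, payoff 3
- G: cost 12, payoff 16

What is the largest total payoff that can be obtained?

Allowing fractional choices, the relaxed optimum would be about 36.1, but investments are indivisible.
A + H + L: cost 2 + 2 + 11 = 15 ≤ 20, payoff 4 + 15 + 3 = 22.
A + H + G: cost 2 + 2 + 12 = 16 ≤ 20, payoff 4 + 15 + 16 = 35.
H + G: cost 2 + 12 = 14 ≤ 20, payoff 15 + 16 = 31.
Best is A, H, and G with total payoff 35.

35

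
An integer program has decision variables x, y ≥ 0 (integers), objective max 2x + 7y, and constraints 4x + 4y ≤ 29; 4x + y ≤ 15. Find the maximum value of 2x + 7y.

(x,y)=(0,7) is feasible, giving 49.
(x,y)=(1,6) is feasible, giving 44.
(x,y)=(0,6) is feasible, giving 42.
Maximum is 49 at (x,y)=(0,7).

49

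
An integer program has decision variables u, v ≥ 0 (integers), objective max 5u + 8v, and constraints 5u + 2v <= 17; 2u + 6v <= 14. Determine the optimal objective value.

Relaxing integrality, the LP optimum is 25.31 at (u,v) = (2.85, 1.38), which is not an integer point.
(u,v)=(3,1): 5·3+2·1=17≤17, 2·3+6·1=12≤14, objective 23.
(u,v)=(1,2): 5·1+2·2=9≤17, 2·1+6·2=14≤14, objective 21.
(u,v)=(2,1): 5·2+2·1=12≤17, 2·2+6·1=10≤14, objective 18.
(u,v)=(3,0): 5·3+2·0=15≤17, 2·3+6·0=6≤14, objective 15.
No feasible integer point exceeds 23.

23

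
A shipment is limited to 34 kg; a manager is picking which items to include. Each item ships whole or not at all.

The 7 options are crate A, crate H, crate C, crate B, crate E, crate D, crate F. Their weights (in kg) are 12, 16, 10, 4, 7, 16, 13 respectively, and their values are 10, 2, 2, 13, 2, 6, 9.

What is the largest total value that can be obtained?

Allowing fractional choices, the relaxed optimum would be about 33.9, but items are indivisible.
crate A + crate B + crate D: weight 12 + 4 + 16 = 32 ≤ 34, value 10 + 13 + 6 = 29.
crate A + crate B + crate F: weight 12 + 4 + 13 = 29 ≤ 34, value 10 + 13 + 9 = 32.
Best is crate A, crate B, and crate F with total value 32.

32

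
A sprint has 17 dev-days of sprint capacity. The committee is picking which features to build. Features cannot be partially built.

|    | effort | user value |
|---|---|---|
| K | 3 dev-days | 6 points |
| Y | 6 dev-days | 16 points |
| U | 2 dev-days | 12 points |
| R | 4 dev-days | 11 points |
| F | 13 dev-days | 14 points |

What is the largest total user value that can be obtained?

45

Allowing fractional choices, the relaxed optimum would be about 47.2, but features are indivisible.
K + Y + U: effort 3 + 6 + 2 = 11 ≤ 17, user value 6 + 16 + 12 = 34.
Y + U + R: effort 6 + 2 + 4 = 12 ≤ 17, user value 16 + 12 + 11 = 39.
K + Y + U + R: effort 3 + 6 + 2 + 4 = 15 ≤ 17, user value 6 + 16 + 12 + 11 = 45.
Best is K, Y, U, and R with total user value 45.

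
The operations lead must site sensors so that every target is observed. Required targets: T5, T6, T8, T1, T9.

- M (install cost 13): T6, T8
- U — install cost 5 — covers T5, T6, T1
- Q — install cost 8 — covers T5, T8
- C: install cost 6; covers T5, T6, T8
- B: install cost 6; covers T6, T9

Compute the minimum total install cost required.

This is a weighted set-cover instance.
Choose U, C, and B: together they cover T5, T6, T8, T1, T9 — every target.
Total install cost: 5 + 6 + 6 = 17.
No cover costs less than 17.

17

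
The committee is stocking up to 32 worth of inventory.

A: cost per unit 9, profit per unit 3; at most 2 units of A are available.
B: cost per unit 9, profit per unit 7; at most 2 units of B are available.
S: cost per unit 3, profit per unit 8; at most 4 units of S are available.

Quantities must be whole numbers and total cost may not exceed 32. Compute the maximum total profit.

46

This is a bounded integer knapsack.
1×A, 1×B, and 4×S: cost 30 ≤ 32, profit 1·3 + 1·7 + 4·8 = 42.
2×B and 4×S: cost 30 ≤ 32, profit 2·7 + 4·8 = 46.
Best is 46.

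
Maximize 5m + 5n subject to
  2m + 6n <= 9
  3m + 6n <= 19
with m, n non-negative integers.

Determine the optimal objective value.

20

(m,n)=(4,0) is feasible, giving 20.
(m,n)=(3,0) is feasible, giving 15.
Maximum is 20 at (m,n)=(4,0).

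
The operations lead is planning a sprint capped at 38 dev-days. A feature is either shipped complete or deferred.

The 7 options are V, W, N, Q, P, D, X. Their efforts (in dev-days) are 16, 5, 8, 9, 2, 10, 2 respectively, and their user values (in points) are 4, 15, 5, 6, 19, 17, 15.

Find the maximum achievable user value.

77

Allowing fractional choices, the relaxed optimum would be about 77.5, but features are indivisible.
W + Q + P + D + X: effort 5 + 9 + 2 + 10 + 2 = 28 ≤ 38, user value 15 + 6 + 19 + 17 + 15 = 72.
W + N + Q + P + D + X: effort 5 + 8 + 9 + 2 + 10 + 2 = 36 ≤ 38, user value 15 + 5 + 6 + 19 + 17 + 15 = 77.
W + N + P + D + X: effort 5 + 8 + 2 + 10 + 2 = 27 ≤ 38, user value 15 + 5 + 19 + 17 + 15 = 71.
Best is W, N, Q, P, D, and X with total user value 77.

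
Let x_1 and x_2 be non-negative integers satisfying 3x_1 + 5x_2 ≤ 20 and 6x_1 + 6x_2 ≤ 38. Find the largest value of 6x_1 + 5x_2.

Relaxing integrality, the LP optimum is 38.00 at (x_1,x_2) = (6.33, 0), which is not an integer point.
(x_1,x_2)=(6,0): 3·6+5·0=18≤20, 6·6+6·0=36≤38, objective 36.
(x_1,x_2)=(5,1): 3·5+5·1=20≤20, 6·5+6·1=36≤38, objective 35.
No feasible integer point exceeds 36.

36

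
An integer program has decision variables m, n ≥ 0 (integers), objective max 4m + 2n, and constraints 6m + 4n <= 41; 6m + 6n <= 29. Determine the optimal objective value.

Relaxing integrality, the LP optimum is 19.33 at (m,n) = (4.83, 0), which is not an integer point.
(m,n)=(4,0): 6·4+4·0=24≤41, 6·4+6·0=24≤29, objective 16.
(m,n)=(3,1): 6·3+4·1=22≤41, 6·3+6·1=24≤29, objective 14.
No feasible integer point exceeds 16.

16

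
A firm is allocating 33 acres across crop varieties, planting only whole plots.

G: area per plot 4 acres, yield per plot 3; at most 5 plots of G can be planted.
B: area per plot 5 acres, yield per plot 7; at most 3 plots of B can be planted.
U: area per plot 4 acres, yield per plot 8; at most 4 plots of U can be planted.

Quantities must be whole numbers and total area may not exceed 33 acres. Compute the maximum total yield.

53

U has the best ratio (8/4); taking only U gives at most 4×8 = 32 (stopped by the supply cap of 4).
Mixing does better — 3×B and 4×U: area 31 ≤ 33, yield 3·7 + 4·8 = 53.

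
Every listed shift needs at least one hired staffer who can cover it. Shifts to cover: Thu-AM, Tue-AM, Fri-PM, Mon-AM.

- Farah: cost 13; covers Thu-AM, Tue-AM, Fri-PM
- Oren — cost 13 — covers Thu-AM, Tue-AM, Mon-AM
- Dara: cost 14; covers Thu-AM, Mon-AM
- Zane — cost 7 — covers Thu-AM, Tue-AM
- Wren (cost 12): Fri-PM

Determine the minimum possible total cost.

25

Choose Oren and Wren: together they cover Thu-AM, Tue-AM, Fri-PM, Mon-AM — every shift.
Total cost: 13 + 12 = 25.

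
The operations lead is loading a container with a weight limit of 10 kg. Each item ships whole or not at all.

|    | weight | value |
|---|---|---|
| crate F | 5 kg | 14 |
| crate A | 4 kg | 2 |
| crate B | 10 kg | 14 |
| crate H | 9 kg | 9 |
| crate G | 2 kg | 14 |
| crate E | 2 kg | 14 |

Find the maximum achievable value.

Treat it as a binary knapsack problem.
Take crate F, crate G, and crate E: weight 5 + 2 + 2 = 9 ≤ 10, value 14 + 14 + 14 = 42.
No other feasible combination does better.

42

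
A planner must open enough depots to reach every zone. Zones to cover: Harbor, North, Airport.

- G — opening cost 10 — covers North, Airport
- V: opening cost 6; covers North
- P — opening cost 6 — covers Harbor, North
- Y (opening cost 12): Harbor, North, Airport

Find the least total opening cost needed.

12

The greedy cost-per-new-zone heuristic would pick P and G for 16, but a cheaper cover exists.
Y alone covers Harbor, North, Airport — every zone.
Total opening cost: 12.
No cover costs less than 12.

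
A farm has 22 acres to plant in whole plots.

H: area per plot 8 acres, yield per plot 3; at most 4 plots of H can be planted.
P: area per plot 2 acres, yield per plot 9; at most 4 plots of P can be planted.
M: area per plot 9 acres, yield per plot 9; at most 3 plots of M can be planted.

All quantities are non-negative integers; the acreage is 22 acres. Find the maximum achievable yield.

P has the best ratio (9/2); taking only P gives at most 4×9 = 36 (stopped by the supply cap of 4).
Mixing does better — 4×P and 1×M: area 17 ≤ 22, yield 4·9 + 1·9 = 45.

45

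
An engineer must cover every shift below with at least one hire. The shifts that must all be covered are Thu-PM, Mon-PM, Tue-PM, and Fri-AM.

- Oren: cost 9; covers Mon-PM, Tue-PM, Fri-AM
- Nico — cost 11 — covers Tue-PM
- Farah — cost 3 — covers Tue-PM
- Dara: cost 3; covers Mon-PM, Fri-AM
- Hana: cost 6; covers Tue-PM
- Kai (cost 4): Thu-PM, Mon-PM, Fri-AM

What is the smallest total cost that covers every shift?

7

Choose Farah and Kai: together they cover Thu-PM, Mon-PM, Tue-PM, Fri-AM — every shift.
Total cost: 3 + 4 = 7.
No cover costs less than 7.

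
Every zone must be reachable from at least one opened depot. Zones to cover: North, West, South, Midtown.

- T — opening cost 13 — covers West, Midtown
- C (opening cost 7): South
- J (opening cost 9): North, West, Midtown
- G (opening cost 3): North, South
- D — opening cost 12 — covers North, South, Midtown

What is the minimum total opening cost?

This is a weighted set-cover instance.
Choose J and G: together they cover North, West, South, Midtown — every zone.
Total opening cost: 9 + 3 = 12.
No cover costs less than 12.

12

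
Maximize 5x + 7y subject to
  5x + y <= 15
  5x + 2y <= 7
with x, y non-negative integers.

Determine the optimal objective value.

21

The continuous relaxation peaks at (0, 3.5) with value 24.50; rounding to a feasible lattice point costs some objective.
(x,y)=(0,3): 5·0+1·3=3≤15, 5·0+2·3=6≤7, objective 21.
(x,y)=(0,2): 5·0+1·2=2≤15, 5·0+2·2=4≤7, objective 14.
The best lattice point is (0,3), giving 21.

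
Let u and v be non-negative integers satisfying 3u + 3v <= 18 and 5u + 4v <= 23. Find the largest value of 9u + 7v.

41

The continuous relaxation peaks at (4.6, 0) with value 41.40; rounding to a feasible lattice point costs some objective.
(u,v)=(3,2) is feasible, giving 41.
(u,v)=(2,3) is feasible, giving 39.
(u,v)=(4,0) is feasible, giving 36.
(u,v)=(3,1) is feasible, giving 34.
Maximum is 41 at (u,v)=(3,2).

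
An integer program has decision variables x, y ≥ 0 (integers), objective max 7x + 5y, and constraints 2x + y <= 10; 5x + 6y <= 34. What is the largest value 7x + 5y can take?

The continuous relaxation peaks at (3.71, 2.57) with value 38.86; rounding to a feasible lattice point costs some objective.
(x,y)=(4,2): 2·4+1·2=10≤10, 5·4+6·2=32≤34, objective 38.
(x,y)=(3,3): 2·3+1·3=9≤10, 5·3+6·3=33≤34, objective 36.
Maximum is 38 at (x,y)=(4,2).

38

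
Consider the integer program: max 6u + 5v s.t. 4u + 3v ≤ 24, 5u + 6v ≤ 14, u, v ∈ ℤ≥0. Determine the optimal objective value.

(u,v)=(2,0): 4·2+3·0=8≤24, 5·2+6·0=10≤14, objective 12.
(u,v)=(1,1): 4·1+3·1=7≤24, 5·1+6·1=11≤14, objective 11.
(u,v)=(1,0): 4·1+3·0=4≤24, 5·1+6·0=5≤14, objective 6.
The best lattice point is (2,0), giving 12.

12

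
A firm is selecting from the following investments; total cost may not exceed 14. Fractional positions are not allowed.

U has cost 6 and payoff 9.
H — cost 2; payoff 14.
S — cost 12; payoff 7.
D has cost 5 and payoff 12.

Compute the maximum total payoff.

35

This is a 0-1 knapsack instance.
Allowing fractional choices, the relaxed optimum would be about 35.6, but investments are indivisible.
U + H: cost 6 + 2 = 8 ≤ 14, payoff 9 + 14 = 23.
U + H + D: cost 6 + 2 + 5 = 13 ≤ 14, payoff 9 + 14 + 12 = 35.
H + D: cost 2 + 5 = 7 ≤ 14, payoff 14 + 12 = 26.
Best is U, H, and D with total payoff 35.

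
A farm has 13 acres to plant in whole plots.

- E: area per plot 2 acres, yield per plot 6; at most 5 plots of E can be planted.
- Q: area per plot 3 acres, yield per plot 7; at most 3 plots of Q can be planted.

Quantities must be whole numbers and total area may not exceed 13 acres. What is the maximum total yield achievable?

This is a bounded integer knapsack.
E has the best ratio (6/2); taking only E gives at most 5×6 = 30 (stopped by the supply cap of 5).
Mixing does better — 5×E and 1×Q: area 13 ≤ 13, yield 5·6 + 1·7 = 37.

37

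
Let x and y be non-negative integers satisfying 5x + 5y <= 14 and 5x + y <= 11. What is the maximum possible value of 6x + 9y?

18

The continuous relaxation peaks at (0, 2.8) with value 25.20; rounding to a feasible lattice point costs some objective.
(x,y)=(0,2) is feasible, giving 18.
(x,y)=(1,1) is feasible, giving 15.
(x,y)=(0,1) is feasible, giving 9.
The best lattice point is (0,2), giving 18.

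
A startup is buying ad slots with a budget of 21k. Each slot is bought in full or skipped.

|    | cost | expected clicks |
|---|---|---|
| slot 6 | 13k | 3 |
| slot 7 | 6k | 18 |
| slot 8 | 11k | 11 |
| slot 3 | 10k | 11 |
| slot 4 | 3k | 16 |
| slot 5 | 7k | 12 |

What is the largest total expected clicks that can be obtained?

46

This is a 0-1 knapsack instance.
Allowing fractional choices, the relaxed optimum would be about 51.5, but ad slots are indivisible.
slot 7 + slot 8 + slot 4: cost 6 + 11 + 3 = 20 ≤ 21, expected clicks 18 + 11 + 16 = 45.
slot 7 + slot 4 + slot 5: cost 6 + 3 + 7 = 16 ≤ 21, expected clicks 18 + 16 + 12 = 46.
slot 7 + slot 3 + slot 4: cost 6 + 10 + 3 = 19 ≤ 21, expected clicks 18 + 11 + 16 = 45.
Best is slot 7, slot 4, and slot 5 with total expected clicks 46.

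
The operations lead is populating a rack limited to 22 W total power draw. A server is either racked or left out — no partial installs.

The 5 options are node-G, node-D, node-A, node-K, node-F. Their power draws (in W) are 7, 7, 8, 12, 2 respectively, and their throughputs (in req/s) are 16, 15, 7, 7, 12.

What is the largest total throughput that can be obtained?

Allowing fractional choices, the relaxed optimum would be about 48.2, but servers are indivisible.
node-G + node-D + node-A: power draw 7 + 7 + 8 = 22 ≤ 22, throughput 16 + 15 + 7 = 38.
node-G + node-D + node-F: power draw 7 + 7 + 2 = 16 ≤ 22, throughput 16 + 15 + 12 = 43.
Best is node-G, node-D, and node-F with total throughput 43.

43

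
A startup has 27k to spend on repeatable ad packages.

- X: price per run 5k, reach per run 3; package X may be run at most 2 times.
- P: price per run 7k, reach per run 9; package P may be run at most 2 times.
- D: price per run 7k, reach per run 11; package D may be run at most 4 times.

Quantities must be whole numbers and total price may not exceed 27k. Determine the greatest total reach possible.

Take 1×X and 3×D: price 26 ≤ 27, reach 1·3 + 3·11 = 36.
No other integer combination yields more.

36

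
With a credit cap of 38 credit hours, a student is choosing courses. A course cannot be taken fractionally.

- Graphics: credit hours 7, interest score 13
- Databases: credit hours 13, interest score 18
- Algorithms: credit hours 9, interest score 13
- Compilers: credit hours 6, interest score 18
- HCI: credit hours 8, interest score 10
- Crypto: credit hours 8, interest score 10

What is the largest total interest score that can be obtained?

This is a 0-1 knapsack instance.
Graphics + Databases + Compilers + HCI: credit hours 7 + 13 + 6 + 8 = 34 ≤ 38, interest score 13 + 18 + 18 + 10 = 59.
Graphics + Algorithms + Compilers + HCI + Crypto: credit hours 7 + 9 + 6 + 8 + 8 = 38 ≤ 38, interest score 13 + 13 + 18 + 10 + 10 = 64.
Graphics + Databases + Algorithms + Compilers: credit hours 7 + 13 + 9 + 6 = 35 ≤ 38, interest score 13 + 18 + 13 + 18 = 62.
Best is Graphics, Algorithms, Compilers, HCI, and Crypto with total interest score 64.

64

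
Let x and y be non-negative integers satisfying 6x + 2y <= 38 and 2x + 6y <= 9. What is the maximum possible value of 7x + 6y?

The continuous relaxation peaks at (4.5, 0) with value 31.50; rounding to a feasible lattice point costs some objective.
(x,y)=(4,0): 6·4+2·0=24≤38, 2·4+6·0=8≤9, objective 28.
(x,y)=(3,0): 6·3+2·0=18≤38, 2·3+6·0=6≤9, objective 21.
The best lattice point is (4,0), giving 28.

28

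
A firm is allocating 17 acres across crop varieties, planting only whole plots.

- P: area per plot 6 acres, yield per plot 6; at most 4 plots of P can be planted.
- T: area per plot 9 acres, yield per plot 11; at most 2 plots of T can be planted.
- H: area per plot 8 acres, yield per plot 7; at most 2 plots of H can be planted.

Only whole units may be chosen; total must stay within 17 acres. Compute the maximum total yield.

18

This is a bounded integer knapsack.
1×P and 1×T: area 15 ≤ 17, yield 1·6 + 1·11 = 17.
1×T and 1×H: area 17 ≤ 17, yield 1·11 + 1·7 = 18.
Best is 18.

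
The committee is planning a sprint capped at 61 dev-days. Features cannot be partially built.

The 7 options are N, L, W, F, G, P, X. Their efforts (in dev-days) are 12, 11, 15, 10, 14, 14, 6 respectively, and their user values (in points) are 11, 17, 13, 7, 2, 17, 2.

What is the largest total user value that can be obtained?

Allowing fractional choices, the relaxed optimum would be about 64.3, but features are indivisible.
N + L + W + P + X: effort 12 + 11 + 15 + 14 + 6 = 58 ≤ 61, user value 11 + 17 + 13 + 17 + 2 = 60.
L + W + F + P + X: effort 11 + 15 + 10 + 14 + 6 = 56 ≤ 61, user value 17 + 13 + 7 + 17 + 2 = 56.
N + L + W + P: effort 12 + 11 + 15 + 14 = 52 ≤ 61, user value 11 + 17 + 13 + 17 = 58.
Best is N, L, W, P, and X with total user value 60.

60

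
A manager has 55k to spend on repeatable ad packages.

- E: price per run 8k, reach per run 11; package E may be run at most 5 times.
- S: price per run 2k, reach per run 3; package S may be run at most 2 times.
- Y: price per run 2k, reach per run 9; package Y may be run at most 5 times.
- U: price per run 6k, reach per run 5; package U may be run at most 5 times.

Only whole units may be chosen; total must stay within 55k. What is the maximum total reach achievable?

This is a bounded integer knapsack.
5×E, 2×S, and 5×Y: price 54 ≤ 55, reach 5·11 + 2·3 + 5·9 = 106.
5×E, 1×S, and 5×Y: price 52 ≤ 55, reach 5·11 + 1·3 + 5·9 = 103.
Best is 106.

106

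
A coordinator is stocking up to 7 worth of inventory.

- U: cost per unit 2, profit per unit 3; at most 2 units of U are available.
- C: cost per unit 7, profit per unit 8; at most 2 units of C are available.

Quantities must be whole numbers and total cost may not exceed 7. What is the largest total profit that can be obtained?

8

U has the best ratio (3/2); taking only U gives at most 2×3 = 6 (stopped by the supply cap of 2).
Mixing does better — 1×C: cost 7 ≤ 7, profit 1·8 = 8.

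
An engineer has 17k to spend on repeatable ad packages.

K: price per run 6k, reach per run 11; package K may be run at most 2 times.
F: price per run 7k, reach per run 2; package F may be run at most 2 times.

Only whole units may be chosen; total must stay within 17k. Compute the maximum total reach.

22

2×K: price 12 ≤ 17, reach 2·11 = 22.
1×K and 1×F: price 13 ≤ 17, reach 1·11 + 1·2 = 13.
Best is 22.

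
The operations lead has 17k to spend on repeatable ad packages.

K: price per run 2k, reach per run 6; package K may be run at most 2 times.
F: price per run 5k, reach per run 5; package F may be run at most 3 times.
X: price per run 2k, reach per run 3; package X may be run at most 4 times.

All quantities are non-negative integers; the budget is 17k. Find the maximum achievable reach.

29

Take 2×K, 1×F, and 4×X: price 17 ≤ 17, reach 2·6 + 1·5 + 4·3 = 29.
K has the best ratio (6/2) and is taken to its limit of 2; remaining capacity is filled optimally with the others.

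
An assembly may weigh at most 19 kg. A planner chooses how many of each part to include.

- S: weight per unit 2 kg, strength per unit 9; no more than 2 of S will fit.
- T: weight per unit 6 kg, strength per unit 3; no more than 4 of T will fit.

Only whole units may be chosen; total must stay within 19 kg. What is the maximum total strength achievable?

Take 2×S and 2×T: weight 16 ≤ 19, strength 2·9 + 2·3 = 24.
S has the best ratio (9/2) and is taken to its limit of 2; remaining capacity is filled optimally with the others.

24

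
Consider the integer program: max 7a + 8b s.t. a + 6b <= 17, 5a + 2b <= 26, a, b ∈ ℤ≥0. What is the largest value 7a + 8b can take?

(a,b)=(4,2): 1·4+6·2=16≤17, 5·4+2·2=24≤26, objective 44.
(a,b)=(3,2): 1·3+6·2=15≤17, 5·3+2·2=19≤26, objective 37.
Maximum is 44 at (a,b)=(4,2).

44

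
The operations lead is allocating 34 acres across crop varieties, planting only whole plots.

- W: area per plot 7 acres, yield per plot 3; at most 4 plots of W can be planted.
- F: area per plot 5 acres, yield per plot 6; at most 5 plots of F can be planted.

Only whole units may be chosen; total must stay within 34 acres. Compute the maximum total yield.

Take 1×W and 5×F: area 32 ≤ 34, yield 1·3 + 5·6 = 33.
F has the best ratio (6/5) and is taken to its limit of 5; remaining capacity is filled optimally with the others.

33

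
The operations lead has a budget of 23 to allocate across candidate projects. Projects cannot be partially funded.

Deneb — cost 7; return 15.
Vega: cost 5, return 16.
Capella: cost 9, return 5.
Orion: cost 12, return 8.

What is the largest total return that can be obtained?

Deneb + Vega + Capella: cost 7 + 5 + 9 = 21 ≤ 23, return 15 + 16 + 5 = 36.
Vega + Orion: cost 5 + 12 = 17 ≤ 23, return 16 + 8 = 24.
Deneb + Vega: cost 7 + 5 = 12 ≤ 23, return 15 + 16 = 31.
Best is Deneb, Vega, and Capella with total return 36.

36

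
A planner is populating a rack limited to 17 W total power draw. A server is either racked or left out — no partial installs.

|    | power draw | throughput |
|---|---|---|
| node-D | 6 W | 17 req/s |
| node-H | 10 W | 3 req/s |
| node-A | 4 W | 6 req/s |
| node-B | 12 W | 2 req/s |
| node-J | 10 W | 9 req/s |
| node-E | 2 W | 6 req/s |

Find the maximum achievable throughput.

Treat it as a binary knapsack problem.
node-D + node-J: power draw 6 + 10 = 16 ≤ 17, throughput 17 + 9 = 26.
node-D + node-E: power draw 6 + 2 = 8 ≤ 17, throughput 17 + 6 = 23.
node-D + node-A + node-E: power draw 6 + 4 + 2 = 12 ≤ 17, throughput 17 + 6 + 6 = 29.
Best is node-D, node-A, and node-E with total throughput 29.

29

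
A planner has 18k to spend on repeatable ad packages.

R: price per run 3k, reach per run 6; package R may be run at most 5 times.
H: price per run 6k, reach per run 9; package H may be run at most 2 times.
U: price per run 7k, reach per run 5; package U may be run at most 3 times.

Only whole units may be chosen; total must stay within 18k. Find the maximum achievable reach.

33

R has the best ratio (6/3); taking only R gives at most 5×6 = 30 (stopped by the supply cap of 5).
Mixing does better — 4×R and 1×H: price 18 ≤ 18, reach 4·6 + 1·9 = 33.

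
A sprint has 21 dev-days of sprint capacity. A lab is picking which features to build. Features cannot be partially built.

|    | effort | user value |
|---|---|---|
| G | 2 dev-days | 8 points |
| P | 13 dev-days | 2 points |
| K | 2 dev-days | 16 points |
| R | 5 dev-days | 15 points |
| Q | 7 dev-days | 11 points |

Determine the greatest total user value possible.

Treat it as a binary knapsack problem.
G + K + R + Q: effort 2 + 2 + 5 + 7 = 16 ≤ 21, user value 8 + 16 + 15 + 11 = 50.
K + R + Q: effort 2 + 5 + 7 = 14 ≤ 21, user value 16 + 15 + 11 = 42.
Best is G, K, R, and Q with total user value 50.

50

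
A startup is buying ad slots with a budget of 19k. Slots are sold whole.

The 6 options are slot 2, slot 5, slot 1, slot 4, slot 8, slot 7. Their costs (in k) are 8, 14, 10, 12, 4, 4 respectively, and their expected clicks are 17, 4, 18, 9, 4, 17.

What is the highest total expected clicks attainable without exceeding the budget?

39

This is a 0-1 knapsack instance.
slot 2 + slot 8 + slot 7: cost 8 + 4 + 4 = 16 ≤ 19, expected clicks 17 + 4 + 17 = 38.
slot 1 + slot 8 + slot 7: cost 10 + 4 + 4 = 18 ≤ 19, expected clicks 18 + 4 + 17 = 39.
Best is slot 1, slot 8, and slot 7 with total expected clicks 39.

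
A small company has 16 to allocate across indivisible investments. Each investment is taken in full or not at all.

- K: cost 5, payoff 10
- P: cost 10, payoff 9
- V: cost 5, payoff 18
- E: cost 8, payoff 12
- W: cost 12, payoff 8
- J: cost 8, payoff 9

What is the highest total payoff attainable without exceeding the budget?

30

This is a 0-1 knapsack instance.
Allowing fractional choices, the relaxed optimum would be about 37.0, but investments are indivisible.
V + J: cost 5 + 8 = 13 ≤ 16, payoff 18 + 9 = 27.
K + V: cost 5 + 5 = 10 ≤ 16, payoff 10 + 18 = 28.
V + E: cost 5 + 8 = 13 ≤ 16, payoff 18 + 12 = 30.
Best is V and E with total payoff 30.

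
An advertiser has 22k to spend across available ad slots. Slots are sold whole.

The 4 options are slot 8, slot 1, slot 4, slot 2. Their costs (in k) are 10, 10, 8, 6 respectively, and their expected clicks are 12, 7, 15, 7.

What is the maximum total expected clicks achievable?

This is an integer program with binary decision variables.
Allowing fractional choices, the relaxed optimum would be about 31.7, but ad slots are indivisible.
slot 8 + slot 4: cost 10 + 8 = 18 ≤ 22, expected clicks 12 + 15 = 27.
slot 4 + slot 2: cost 8 + 6 = 14 ≤ 22, expected clicks 15 + 7 = 22.
slot 1 + slot 4: cost 10 + 8 = 18 ≤ 22, expected clicks 7 + 15 = 22.
Best is slot 8 and slot 4 with total expected clicks 27.

27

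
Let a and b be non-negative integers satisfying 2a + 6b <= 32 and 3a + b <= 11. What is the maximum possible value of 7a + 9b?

52

(a,b)=(1,5): 2·1+6·5=32≤32, 3·1+1·5=8≤11, objective 52.
(a,b)=(2,4): 2·2+6·4=28≤32, 3·2+1·4=10≤11, objective 50.
(a,b)=(0,5): 2·0+6·5=30≤32, 3·0+1·5=5≤11, objective 45.
(a,b)=(1,4): 2·1+6·4=26≤32, 3·1+1·4=7≤11, objective 43.
Maximum is 52 at (a,b)=(1,5).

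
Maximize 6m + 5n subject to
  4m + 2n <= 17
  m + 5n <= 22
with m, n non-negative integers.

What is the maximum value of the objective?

(m,n)=(2,4) is feasible, giving 32.
(m,n)=(3,2) is feasible, giving 28.
(m,n)=(2,3) is feasible, giving 27.
Maximum is 32 at (m,n)=(2,4).

32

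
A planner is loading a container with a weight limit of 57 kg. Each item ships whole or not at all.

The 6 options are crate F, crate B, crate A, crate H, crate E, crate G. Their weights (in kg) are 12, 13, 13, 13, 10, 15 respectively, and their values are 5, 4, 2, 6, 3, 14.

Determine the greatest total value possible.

This is a 0-1 knapsack instance.
Allowing fractional choices, the relaxed optimum would be about 30.2, but items are indivisible.
crate F + crate B + crate H + crate G: weight 12 + 13 + 13 + 15 = 53 ≤ 57, value 5 + 4 + 6 + 14 = 29.
crate F + crate H + crate E + crate G: weight 12 + 13 + 10 + 15 = 50 ≤ 57, value 5 + 6 + 3 + 14 = 28.
crate B + crate H + crate E + crate G: weight 13 + 13 + 10 + 15 = 51 ≤ 57, value 4 + 6 + 3 + 14 = 27.
Best is crate F, crate B, crate H, and crate G with total value 29.

29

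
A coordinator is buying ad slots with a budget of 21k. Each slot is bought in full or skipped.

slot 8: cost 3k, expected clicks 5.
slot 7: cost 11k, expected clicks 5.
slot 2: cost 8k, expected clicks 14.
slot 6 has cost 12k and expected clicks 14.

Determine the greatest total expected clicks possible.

Take slot 2 and slot 6: cost 8 + 12 = 20 ≤ 21, expected clicks 14 + 14 = 28.
No other feasible combination does better.

28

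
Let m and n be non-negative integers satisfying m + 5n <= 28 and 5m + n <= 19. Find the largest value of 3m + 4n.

The continuous relaxation peaks at (2.79, 5.04) with value 28.54; rounding to a feasible lattice point costs some objective.
(m,n)=(2,5): 1·2+5·5=27≤28, 5·2+1·5=15≤19, objective 26.
(m,n)=(3,4): 1·3+5·4=23≤28, 5·3+1·4=19≤19, objective 25.
(m,n)=(1,5): 1·1+5·5=26≤28, 5·1+1·5=10≤19, objective 23.
Maximum is 26 at (m,n)=(2,5).

26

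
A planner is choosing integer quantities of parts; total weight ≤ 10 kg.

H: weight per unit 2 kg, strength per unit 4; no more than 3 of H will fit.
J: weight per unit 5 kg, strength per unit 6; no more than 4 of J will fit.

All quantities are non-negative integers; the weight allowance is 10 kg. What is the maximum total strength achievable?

H has the best ratio (4/2); taking only H gives at most 3×4 = 12 (stopped by the supply cap of 3).
Mixing does better — 2×H and 1×J: weight 9 ≤ 10, strength 2·4 + 1·6 = 14.

14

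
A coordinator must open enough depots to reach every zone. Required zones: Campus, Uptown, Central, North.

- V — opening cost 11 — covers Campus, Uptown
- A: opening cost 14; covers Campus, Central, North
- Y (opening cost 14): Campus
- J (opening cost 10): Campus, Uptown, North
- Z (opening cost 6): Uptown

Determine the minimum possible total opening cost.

20

Choose A and Z: together they cover Campus, Uptown, Central, North — every zone.
Total opening cost: 14 + 6 = 20.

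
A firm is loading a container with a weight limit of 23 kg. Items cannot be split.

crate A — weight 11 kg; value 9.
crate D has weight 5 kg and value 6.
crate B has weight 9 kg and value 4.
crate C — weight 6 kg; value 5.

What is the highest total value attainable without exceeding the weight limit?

20

crate D + crate B + crate C: weight 5 + 9 + 6 = 20 ≤ 23, value 6 + 4 + 5 = 15.
crate A + crate D: weight 11 + 5 = 16 ≤ 23, value 9 + 6 = 15.
crate A + crate D + crate C: weight 11 + 5 + 6 = 22 ≤ 23, value 9 + 6 + 5 = 20.
Best is crate A, crate D, and crate C with total value 20.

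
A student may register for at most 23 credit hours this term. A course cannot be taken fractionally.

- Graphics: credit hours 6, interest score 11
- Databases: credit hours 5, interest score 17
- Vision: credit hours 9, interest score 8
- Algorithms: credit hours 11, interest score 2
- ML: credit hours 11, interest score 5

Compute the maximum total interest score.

Allowing fractional choices, the relaxed optimum would be about 37.4, but courses are indivisible.
Graphics + Databases + Algorithms: credit hours 6 + 5 + 11 = 22 ≤ 23, interest score 11 + 17 + 2 = 30.
Graphics + Databases + ML: credit hours 6 + 5 + 11 = 22 ≤ 23, interest score 11 + 17 + 5 = 33.
Graphics + Databases + Vision: credit hours 6 + 5 + 9 = 20 ≤ 23, interest score 11 + 17 + 8 = 36.
Best is Graphics, Databases, and Vision with total interest score 36.

36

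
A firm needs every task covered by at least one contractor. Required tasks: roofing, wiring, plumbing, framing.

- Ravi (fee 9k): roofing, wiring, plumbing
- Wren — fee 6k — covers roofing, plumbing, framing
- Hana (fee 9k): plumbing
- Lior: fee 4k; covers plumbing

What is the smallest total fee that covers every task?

This is an integer covering problem.
Choose Ravi and Wren: together they cover roofing, wiring, plumbing, framing — every task.
Total fee: 9 + 6 = 15.
No cover costs less than 15.

15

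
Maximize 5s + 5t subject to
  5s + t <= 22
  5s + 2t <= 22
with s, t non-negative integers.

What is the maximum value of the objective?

55

(s,t)=(0,11) is feasible, giving 55.
(s,t)=(0,10) is feasible, giving 50.
The best lattice point is (0,11), giving 55.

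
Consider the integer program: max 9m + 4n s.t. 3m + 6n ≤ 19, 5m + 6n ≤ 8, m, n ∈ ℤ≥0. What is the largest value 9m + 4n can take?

Relaxing integrality, the LP optimum is 14.40 at (m,n) = (1.6, 0), which is not an integer point.
(m,n)=(1,0): 3·1+6·0=3≤19, 5·1+6·0=5≤8, objective 9.
(m,n)=(0,1): 3·0+6·1=6≤19, 5·0+6·1=6≤8, objective 4.
(m,n)=(0,0): 3·0+6·0=0≤19, 5·0+6·0=0≤8, objective 0.
No feasible integer point exceeds 9.

9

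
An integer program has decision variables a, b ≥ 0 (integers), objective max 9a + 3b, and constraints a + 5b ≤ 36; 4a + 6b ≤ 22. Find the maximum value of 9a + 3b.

45

(a,b)=(5,0): 1·5+5·0=5≤36, 4·5+6·0=20≤22, objective 45.
(a,b)=(4,1): 1·4+5·1=9≤36, 4·4+6·1=22≤22, objective 39.
(a,b)=(4,0): 1·4+5·0=4≤36, 4·4+6·0=16≤22, objective 36.
The best lattice point is (5,0), giving 45.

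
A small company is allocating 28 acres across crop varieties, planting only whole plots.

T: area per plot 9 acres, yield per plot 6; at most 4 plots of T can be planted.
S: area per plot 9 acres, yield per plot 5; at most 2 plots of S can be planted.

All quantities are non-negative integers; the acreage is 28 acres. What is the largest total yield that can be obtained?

T has the best ratio (6/9); taking only T gives at most 3×6 = 18 (stopped by the area limit).
Optimal: 3×T: area 27 ≤ 28, yield 3·6 = 18.

18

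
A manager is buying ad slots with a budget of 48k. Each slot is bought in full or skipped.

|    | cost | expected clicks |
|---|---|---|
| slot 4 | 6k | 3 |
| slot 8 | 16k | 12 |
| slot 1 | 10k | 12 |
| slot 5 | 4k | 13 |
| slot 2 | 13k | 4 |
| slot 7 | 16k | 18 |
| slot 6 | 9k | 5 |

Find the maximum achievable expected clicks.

55

Treat it as a binary knapsack problem.
Take slot 8, slot 1, slot 5, and slot 7: cost 16 + 10 + 4 + 16 = 46 ≤ 48, expected clicks 12 + 12 + 13 + 18 = 55.
No other feasible combination does better.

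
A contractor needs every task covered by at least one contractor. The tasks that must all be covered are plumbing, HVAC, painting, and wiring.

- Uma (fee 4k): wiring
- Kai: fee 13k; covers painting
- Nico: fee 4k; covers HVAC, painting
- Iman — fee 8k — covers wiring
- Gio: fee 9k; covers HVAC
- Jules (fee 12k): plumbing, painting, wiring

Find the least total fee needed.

16

The greedy cost-per-new-task heuristic would pick Nico, Uma, and Jules for 20, but a cheaper cover exists.
Choose Nico and Jules: together they cover plumbing, HVAC, painting, wiring — every task.
Total fee: 4 + 12 = 16.
No cover costs less than 16.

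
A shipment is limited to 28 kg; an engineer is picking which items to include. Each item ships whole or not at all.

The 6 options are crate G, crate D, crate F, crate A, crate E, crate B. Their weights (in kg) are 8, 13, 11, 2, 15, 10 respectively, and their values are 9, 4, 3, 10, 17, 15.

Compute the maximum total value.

Take crate A, crate E, and crate B: weight 2 + 15 + 10 = 27 ≤ 28, value 10 + 17 + 15 = 42.
No other feasible combination does better.

42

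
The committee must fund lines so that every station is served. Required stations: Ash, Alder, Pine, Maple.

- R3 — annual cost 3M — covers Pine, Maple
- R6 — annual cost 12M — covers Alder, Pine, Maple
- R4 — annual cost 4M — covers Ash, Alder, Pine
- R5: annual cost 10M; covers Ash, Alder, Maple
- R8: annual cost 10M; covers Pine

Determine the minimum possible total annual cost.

This is a weighted set-cover instance.
Choose R3 and R4: together they cover Ash, Alder, Pine, Maple — every station.
Total annual cost: 3 + 4 = 7.
No cover costs less than 7.

7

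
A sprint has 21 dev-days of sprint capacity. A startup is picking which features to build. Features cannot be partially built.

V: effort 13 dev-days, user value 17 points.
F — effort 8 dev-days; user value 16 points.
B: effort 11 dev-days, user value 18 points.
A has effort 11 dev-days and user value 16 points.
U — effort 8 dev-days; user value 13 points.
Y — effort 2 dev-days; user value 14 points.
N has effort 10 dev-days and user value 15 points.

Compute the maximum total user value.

Treat it as a binary knapsack problem.
Take F, B, and Y: effort 8 + 11 + 2 = 21 ≤ 21, user value 16 + 18 + 14 = 48.
No other feasible combination does better.

48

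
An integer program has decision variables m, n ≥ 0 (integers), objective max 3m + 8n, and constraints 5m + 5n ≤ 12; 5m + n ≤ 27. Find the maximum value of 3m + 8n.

The continuous relaxation peaks at (0, 2.4) with value 19.20; rounding to a feasible lattice point costs some objective.
(m,n)=(0,2): 5·0+5·2=10≤12, 5·0+1·2=2≤27, objective 16.
(m,n)=(1,1): 5·1+5·1=10≤12, 5·1+1·1=6≤27, objective 11.
No feasible integer point exceeds 16.

16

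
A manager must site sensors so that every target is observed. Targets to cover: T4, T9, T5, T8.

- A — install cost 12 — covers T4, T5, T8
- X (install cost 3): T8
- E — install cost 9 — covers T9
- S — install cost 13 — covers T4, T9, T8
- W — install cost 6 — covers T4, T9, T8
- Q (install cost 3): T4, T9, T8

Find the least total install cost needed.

This is an integer covering problem.
Choose A and Q: together they cover T4, T9, T5, T8 — every target.
Total install cost: 12 + 3 = 15.
No cover costs less than 15.

15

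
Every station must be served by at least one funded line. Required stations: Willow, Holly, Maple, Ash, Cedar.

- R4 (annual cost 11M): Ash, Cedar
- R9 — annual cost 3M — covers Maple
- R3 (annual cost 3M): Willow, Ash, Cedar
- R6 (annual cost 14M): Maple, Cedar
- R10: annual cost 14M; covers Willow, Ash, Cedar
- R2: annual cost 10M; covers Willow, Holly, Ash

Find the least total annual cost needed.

Choose R9, R3, and R2: together they cover Willow, Holly, Maple, Ash, Cedar — every station.
Total annual cost: 3 + 3 + 10 = 16.

16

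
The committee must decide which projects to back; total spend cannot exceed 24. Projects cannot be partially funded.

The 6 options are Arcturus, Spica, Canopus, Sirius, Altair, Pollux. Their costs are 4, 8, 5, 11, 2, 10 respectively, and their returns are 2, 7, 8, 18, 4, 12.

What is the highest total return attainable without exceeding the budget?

This is an integer program with binary decision variables.
Allowing fractional choices, the relaxed optimum would be about 37.2, but projects are indivisible.
Spica + Canopus + Sirius: cost 8 + 5 + 11 = 24 ≤ 24, return 7 + 8 + 18 = 33.
Sirius + Altair + Pollux: cost 11 + 2 + 10 = 23 ≤ 24, return 18 + 4 + 12 = 34.
Best is Sirius, Altair, and Pollux with total return 34.

34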